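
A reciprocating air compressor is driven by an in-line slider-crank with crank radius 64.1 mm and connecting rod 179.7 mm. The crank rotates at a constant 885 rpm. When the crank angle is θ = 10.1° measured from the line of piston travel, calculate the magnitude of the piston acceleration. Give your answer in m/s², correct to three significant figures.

727

ω = 2π·885/60 = 92.68 rad/s
x(θ) = r cosθ + √(L² − r² sin²θ); with ω constant, a = ω²·d²x/dθ².
d²x/dθ² = −r cosθ − r²(cos2θ)/√u − r⁴ sin²2θ/(4u^{3/2}),  u = L² − r² sin²θ = 0.0321657 m².
Substituting r = 0.0641 m, L = 0.1797 m, θ = 10.1°: d²x/dθ² = -0.084694 m.
a = ω²·d²x/dθ² = (92.68)²·(-0.084694) = -727.44 m/s²;  |a| = 727.44 m/s².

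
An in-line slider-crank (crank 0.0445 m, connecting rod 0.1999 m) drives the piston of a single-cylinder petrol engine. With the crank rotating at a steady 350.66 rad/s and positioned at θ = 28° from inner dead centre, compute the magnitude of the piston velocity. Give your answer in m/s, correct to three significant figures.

8.77

ω = 350.7 rad/s
For an in-line slider-crank, x = r cosθ + √(L² − r² sin²θ), so v = −rω sinθ·[1 + r cosθ/√(L² − r² sin²θ)].
With r = 0.0445 m, L = 0.1999 m, θ = 28°: √(L² − r² sin²θ) = 0.19881 m.
v = −0.0445·350.7·0.46947·[1 + 0.0445·0.88295/0.19881] = -8.7737 m/s.
|v| = 8.7737 m/s.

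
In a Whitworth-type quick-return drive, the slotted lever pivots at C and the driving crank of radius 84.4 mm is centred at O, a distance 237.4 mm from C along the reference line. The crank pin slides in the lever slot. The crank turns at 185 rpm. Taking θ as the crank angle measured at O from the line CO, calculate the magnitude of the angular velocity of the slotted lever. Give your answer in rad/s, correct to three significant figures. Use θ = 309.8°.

ω = 19.37 rad/s (from 185 rpm).
Crank pin A relative to C: A = (d + r cosθ, r sinθ); lever angle φ = atan2(r sinθ, d + r cosθ).
Differentiating tanφ: φ̇ = rω(d cosθ + r)/(d² + r² + 2dr cosθ).
d² + r² + 2dr cosθ = |CA|² = 0.0891333 m²;  d cosθ + r = +0.23636 m.
|ω_lever| = |0.0844·19.37·+0.23636| / 0.0891333 = 4.3359 rad/s.

4.34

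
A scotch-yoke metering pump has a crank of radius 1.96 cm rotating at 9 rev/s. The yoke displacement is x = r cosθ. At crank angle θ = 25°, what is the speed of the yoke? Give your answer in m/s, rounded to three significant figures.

0.468

ω = 56.55 rad/s (from 9 rev/s).
x = r cosθ ⇒ ẋ = −rω sinθ.
|v| = rω|sinθ| = 0.0196·56.55·|sin 25°| = 0.46841 m/s.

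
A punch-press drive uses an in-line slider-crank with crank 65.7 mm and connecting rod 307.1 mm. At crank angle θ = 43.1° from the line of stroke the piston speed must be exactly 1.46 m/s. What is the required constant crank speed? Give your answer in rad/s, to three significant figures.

28.1

For an in-line slider-crank, |v_piston| = rω|sinθ|·[1 + r cosθ/√(L² − r² sin²θ)].
With r = 0.0657 m, L = 0.3071 m, θ = 43.1°: the bracketed kinematic factor |dx/dθ| = 0.05198 m.
ω = v/|dx/dθ| = 1.46/0.05198 = 28.088 rad/s.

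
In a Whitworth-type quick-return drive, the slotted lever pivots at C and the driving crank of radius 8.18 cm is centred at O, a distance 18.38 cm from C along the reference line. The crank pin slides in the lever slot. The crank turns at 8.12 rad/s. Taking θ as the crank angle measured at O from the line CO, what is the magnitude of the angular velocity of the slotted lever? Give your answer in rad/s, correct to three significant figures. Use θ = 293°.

ω = 8.12 rad/s
Crank pin A relative to C: A = (d + r cosθ, r sinθ); lever angle φ = atan2(r sinθ, d + r cosθ).
Differentiating tanφ: φ̇ = rω(d cosθ + r)/(d² + r² + 2dr cosθ).
d² + r² + 2dr cosθ = |CA|² = 0.0522228 m²;  d cosθ + r = +0.15362 m.
|ω_lever| = |0.0818·8.12·+0.15362| / 0.0522228 = 1.9538 rad/s.

1.95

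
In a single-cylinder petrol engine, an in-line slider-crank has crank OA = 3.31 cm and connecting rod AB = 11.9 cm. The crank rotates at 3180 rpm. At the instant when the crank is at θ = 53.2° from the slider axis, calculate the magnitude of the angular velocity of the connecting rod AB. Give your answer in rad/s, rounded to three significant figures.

56.9

ω = 333 rad/s (converted from 3180 rpm).
The rod makes angle φ with the slider axis where L sinφ = r sinθ; differentiating, L cosφ·φ̇ = r ω cosθ.
L cosφ = √(L² − r² sin²θ) = 0.11601 m.
|ω_rod| = r ω |cosθ| / √(L² − r² sin²θ) = 0.0331·333·0.59902/0.11601 = 56.915 rad/s.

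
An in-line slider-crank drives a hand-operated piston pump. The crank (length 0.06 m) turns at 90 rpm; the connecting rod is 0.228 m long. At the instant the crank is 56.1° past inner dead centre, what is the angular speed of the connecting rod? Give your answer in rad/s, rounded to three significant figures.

ω = 9.425 rad/s (converted from 90 rpm).
The rod makes angle φ with the slider axis where L sinφ = r sinθ; differentiating, L cosφ·φ̇ = r ω cosθ.
L cosφ = √(L² − r² sin²θ) = 0.22249 m.
|ω_rod| = r ω |cosθ| / √(L² − r² sin²θ) = 0.06·9.425·0.55775/0.22249 = 1.4176 rad/s.

1.42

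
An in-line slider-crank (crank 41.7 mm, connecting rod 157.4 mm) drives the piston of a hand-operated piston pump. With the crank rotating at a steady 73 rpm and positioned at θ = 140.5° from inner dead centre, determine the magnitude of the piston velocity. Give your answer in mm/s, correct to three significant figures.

161

ω = 2π·73/60 = 7.645 rad/s
For an in-line slider-crank, x = r cosθ + √(L² − r² sin²θ), so v = −rω sinθ·[1 + r cosθ/√(L² − r² sin²θ)].
With r = 0.0417 m, L = 0.1574 m, θ = 140.5°: √(L² − r² sin²θ) = 0.15515 m.
v = −0.0417·7.645·0.63608·[1 + 0.0417·-0.77162/0.15515] = -0.16071 m/s.
|v| = 0.16071 m/s = 160.71 mm/s.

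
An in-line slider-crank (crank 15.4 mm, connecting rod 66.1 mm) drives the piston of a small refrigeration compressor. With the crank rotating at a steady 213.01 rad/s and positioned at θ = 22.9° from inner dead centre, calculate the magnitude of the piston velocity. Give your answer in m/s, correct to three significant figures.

1.55

ω = 213 rad/s
For an in-line slider-crank, x = r cosθ + √(L² − r² sin²θ), so v = −rω sinθ·[1 + r cosθ/√(L² − r² sin²θ)].
With r = 0.0154 m, L = 0.0661 m, θ = 22.9°: √(L² − r² sin²θ) = 0.065828 m.
v = −0.0154·213·0.38912·[1 + 0.0154·0.92119/0.065828] = -1.5515 m/s.
|v| = 1.5515 m/s.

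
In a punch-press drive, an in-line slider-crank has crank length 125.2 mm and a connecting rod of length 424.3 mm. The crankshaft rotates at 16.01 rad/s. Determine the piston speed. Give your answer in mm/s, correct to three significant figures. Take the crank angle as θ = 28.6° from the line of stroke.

1210

ω = 16.01 rad/s
For an in-line slider-crank, x = r cosθ + √(L² − r² sin²θ), so v = −rω sinθ·[1 + r cosθ/√(L² − r² sin²θ)].
With r = 0.1252 m, L = 0.4243 m, θ = 28.6°: √(L² − r² sin²θ) = 0.42005 m.
v = −0.1252·16.01·0.47869·[1 + 0.1252·0.87798/0.42005] = -1.2106 m/s.
|v| = 1.2106 m/s = 1210.6 mm/s.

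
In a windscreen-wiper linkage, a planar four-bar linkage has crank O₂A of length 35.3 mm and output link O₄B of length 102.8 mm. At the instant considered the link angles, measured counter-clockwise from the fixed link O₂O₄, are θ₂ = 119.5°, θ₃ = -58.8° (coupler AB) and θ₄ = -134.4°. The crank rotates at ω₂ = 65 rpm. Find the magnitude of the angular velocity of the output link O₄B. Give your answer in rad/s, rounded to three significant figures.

ω₂ = 6.807 rad/s (from 65 rpm).
Differentiating the loop-closure r₂e^{iθ₂}+r₃e^{iθ₃}=r₁+r₄e^{iθ₄} gives r₂ω₂e^{iθ₂}+r₃ω₃e^{iθ₃}=r₄ω₄e^{iθ₄}.
Eliminating the other unknown: ω₄ = r₂ω₂ sin(θ₂−θ₃) / [r₄ sin(θ₄−θ₃)].
Numerator sine = +0.02967; denominator sine = -0.96858.
Result = 0.0353·6.807·(+0.02967) / (0.1028·(-0.96858)) = -0.071589 rad/s; magnitude 0.071589 rad/s.

0.0716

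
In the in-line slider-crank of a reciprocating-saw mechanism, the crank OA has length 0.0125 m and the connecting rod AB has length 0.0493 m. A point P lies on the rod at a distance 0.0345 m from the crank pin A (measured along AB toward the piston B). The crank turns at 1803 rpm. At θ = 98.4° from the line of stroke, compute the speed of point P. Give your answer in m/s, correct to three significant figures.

ω = 188.8 rad/s.  Crank-pin speed |V_A| = rω = 2.3601 m/s, perpendicular to OA.
Rod angle: sinφ = −(r/L) sinθ ⇒ φ = -14.527°; ω_rod = −rω cosθ/√(L²−r²sin²θ) = +7.2243 rad/s.
V_P = V_A + ω_rod × AP, with AP = 0.0345 m along the rod.
Components: V_Px = −rω sinθ − a·ω_rod·sinφ = -2.2723 m/s;  V_Py = rω cosθ + a·ω_rod·cosφ = -0.1035 m/s.
|V_P| = √(V_Px² + V_Py²) = 2.2746 m/s.

2.27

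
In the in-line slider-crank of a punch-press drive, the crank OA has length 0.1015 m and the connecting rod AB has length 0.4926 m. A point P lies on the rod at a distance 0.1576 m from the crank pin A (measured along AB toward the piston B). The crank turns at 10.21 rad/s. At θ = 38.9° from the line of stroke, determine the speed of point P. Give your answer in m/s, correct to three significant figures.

ω = 10.21 rad/s.  Crank-pin speed |V_A| = rω = 1.0363 m/s, perpendicular to OA.
Rod angle: sinφ = −(r/L) sinθ ⇒ φ = -7.434°; ω_rod = −rω cosθ/√(L²−r²sin²θ) = -1.6511 rad/s.
V_P = V_A + ω_rod × AP, with AP = 0.1576 m along the rod.
Components: V_Px = −rω sinθ − a·ω_rod·sinφ = -0.68444 m/s;  V_Py = rω cosθ + a·ω_rod·cosφ = +0.54848 m/s.
|V_P| = √(V_Px² + V_Py²) = 0.87709 m/s.

0.877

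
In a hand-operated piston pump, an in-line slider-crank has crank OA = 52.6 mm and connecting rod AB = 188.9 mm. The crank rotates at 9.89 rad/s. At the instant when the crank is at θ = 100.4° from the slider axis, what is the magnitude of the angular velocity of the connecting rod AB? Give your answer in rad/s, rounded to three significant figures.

ω = 9.89 rad/s
The rod makes angle φ with the slider axis where L sinφ = r sinθ; differentiating, L cosφ·φ̇ = r ω cosθ.
L cosφ = √(L² − r² sin²θ) = 0.18168 m.
|ω_rod| = r ω |cosθ| / √(L² − r² sin²θ) = 0.0526·9.89·0.18052/0.18168 = 0.5169 rad/s.

0.517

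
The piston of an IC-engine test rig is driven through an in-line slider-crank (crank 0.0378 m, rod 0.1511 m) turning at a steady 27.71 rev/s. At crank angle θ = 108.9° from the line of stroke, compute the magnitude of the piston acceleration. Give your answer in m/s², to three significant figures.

602

ω = 2π·27.7 = 174.1 rad/s
x(θ) = r cosθ + √(L² − r² sin²θ); with ω constant, a = ω²·d²x/dθ².
d²x/dθ² = −r cosθ − r²(cos2θ)/√u − r⁴ sin²2θ/(4u^{3/2}),  u = L² − r² sin²θ = 0.0215523 m².
Substituting r = 0.0378 m, L = 0.1511 m, θ = 108.9°: d²x/dθ² = +0.019874 m.
a = ω²·d²x/dθ² = (174.1)²·(+0.019874) = +602.44 m/s²;  |a| = 602.44 m/s².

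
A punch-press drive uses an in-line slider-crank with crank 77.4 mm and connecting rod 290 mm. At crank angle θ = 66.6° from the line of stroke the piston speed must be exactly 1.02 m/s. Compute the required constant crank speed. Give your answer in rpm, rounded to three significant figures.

For an in-line slider-crank, |v_piston| = rω|sinθ|·[1 + r cosθ/√(L² − r² sin²θ)].
With r = 0.0774 m, L = 0.29 m, θ = 66.6°: the bracketed kinematic factor |dx/dθ| = 0.0788 m.
ω = v/|dx/dθ| = 1.02/0.0788 = 12.944 rad/s.
N = 60ω/(2π) = 123.61 rpm.

124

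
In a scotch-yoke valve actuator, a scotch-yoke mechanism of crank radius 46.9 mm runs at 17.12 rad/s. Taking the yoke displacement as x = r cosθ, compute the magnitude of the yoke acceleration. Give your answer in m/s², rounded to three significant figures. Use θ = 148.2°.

ω = 17.12 rad/s
x = r cosθ ⇒ ẍ = −rω² cosθ (ω constant).
|a| = rω²|cosθ| = 0.0469·(17.12)²·|cos 148.2°| = 11.683 m/s².

11.7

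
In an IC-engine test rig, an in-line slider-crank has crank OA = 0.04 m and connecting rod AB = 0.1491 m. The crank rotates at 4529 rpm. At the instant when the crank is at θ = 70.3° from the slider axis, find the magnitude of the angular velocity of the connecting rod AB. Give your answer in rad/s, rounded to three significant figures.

ω = 474.3 rad/s (converted from 4529 rpm).
The rod makes angle φ with the slider axis where L sinφ = r sinθ; differentiating, L cosφ·φ̇ = r ω cosθ.
L cosφ = √(L² − r² sin²θ) = 0.14427 m.
|ω_rod| = r ω |cosθ| / √(L² − r² sin²θ) = 0.04·474.3·0.33710/0.14427 = 44.328 rad/s.

44.3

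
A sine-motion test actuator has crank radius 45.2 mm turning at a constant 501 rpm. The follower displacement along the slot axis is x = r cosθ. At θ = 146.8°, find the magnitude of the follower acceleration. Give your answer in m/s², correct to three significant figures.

ω = 52.46 rad/s (from 501 rpm).
x = r cosθ ⇒ ẍ = −rω² cosθ (ω constant).
|a| = rω²|cosθ| = 0.0452·(52.46)²·|cos 146.8°| = 104.11 m/s².

104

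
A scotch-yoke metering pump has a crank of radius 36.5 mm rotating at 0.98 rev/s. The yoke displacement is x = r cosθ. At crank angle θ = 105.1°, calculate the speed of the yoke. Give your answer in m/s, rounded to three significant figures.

0.217

ω = 6.158 rad/s (from 0.98 rev/s).
x = r cosθ ⇒ ẋ = −rω sinθ.
|v| = rω|sinθ| = 0.0365·6.158·|sin 105.1°| = 0.21699 m/s.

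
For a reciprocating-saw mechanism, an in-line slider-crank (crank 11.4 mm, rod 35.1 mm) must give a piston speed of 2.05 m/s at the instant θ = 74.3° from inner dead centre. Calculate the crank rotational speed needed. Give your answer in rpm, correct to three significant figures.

1630

For an in-line slider-crank, |v_piston| = rω|sinθ|·[1 + r cosθ/√(L² − r² sin²θ)].
With r = 0.0114 m, L = 0.0351 m, θ = 74.3°: the bracketed kinematic factor |dx/dθ| = 0.01199 m.
ω = v/|dx/dθ| = 2.05/0.01199 = 170.97 rad/s.
N = 60ω/(2π) = 1632.7 rpm.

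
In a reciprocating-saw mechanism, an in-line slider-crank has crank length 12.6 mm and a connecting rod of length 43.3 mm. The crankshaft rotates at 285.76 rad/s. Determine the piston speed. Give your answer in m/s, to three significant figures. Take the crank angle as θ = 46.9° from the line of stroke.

3.16

ω = 285.8 rad/s
For an in-line slider-crank, x = r cosθ + √(L² − r² sin²θ), so v = −rω sinθ·[1 + r cosθ/√(L² − r² sin²θ)].
With r = 0.0126 m, L = 0.0433 m, θ = 46.9°: √(L² − r² sin²θ) = 0.042311 m.
v = −0.0126·285.8·0.73016·[1 + 0.0126·0.68327/0.042311] = -3.1639 m/s.
|v| = 3.1639 m/s.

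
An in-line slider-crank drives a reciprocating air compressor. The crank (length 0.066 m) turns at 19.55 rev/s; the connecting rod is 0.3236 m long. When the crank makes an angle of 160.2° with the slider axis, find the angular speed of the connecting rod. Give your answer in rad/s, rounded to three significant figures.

ω = 122.8 rad/s (converted from 19.55 rev/s).
The rod makes angle φ with the slider axis where L sinφ = r sinθ; differentiating, L cosφ·φ̇ = r ω cosθ.
L cosφ = √(L² − r² sin²θ) = 0.32283 m.
|ω_rod| = r ω |cosθ| / √(L² − r² sin²θ) = 0.066·122.8·0.94088/0.32283 = 23.628 rad/s.

23.6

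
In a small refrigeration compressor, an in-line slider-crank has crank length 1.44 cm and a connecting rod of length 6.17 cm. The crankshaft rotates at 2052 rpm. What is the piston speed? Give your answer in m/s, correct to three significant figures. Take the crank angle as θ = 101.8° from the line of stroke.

ω = 2π·2052/60 = 214.9 rad/s
For an in-line slider-crank, x = r cosθ + √(L² − r² sin²θ), so v = −rω sinθ·[1 + r cosθ/√(L² − r² sin²θ)].
With r = 0.0144 m, L = 0.0617 m, θ = 101.8°: √(L² − r² sin²θ) = 0.060068 m.
v = −0.0144·214.9·0.97887·[1 + 0.0144·-0.20450/0.060068] = -2.8805 m/s.
|v| = 2.8805 m/s.

2.88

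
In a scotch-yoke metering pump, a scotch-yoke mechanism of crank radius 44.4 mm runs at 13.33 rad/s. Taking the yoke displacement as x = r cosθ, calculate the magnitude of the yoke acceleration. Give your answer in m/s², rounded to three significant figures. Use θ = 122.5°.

ω = 13.33 rad/s
x = r cosθ ⇒ ẍ = −rω² cosθ (ω constant).
|a| = rω²|cosθ| = 0.0444·(13.33)²·|cos 122.5°| = 4.239 m/s².

4.24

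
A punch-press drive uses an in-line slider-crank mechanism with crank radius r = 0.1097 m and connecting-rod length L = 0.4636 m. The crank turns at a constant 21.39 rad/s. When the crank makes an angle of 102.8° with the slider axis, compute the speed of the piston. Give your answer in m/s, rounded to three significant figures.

2.16

ω = 21.39 rad/s
For an in-line slider-crank, x = r cosθ + √(L² − r² sin²θ), so v = −rω sinθ·[1 + r cosθ/√(L² − r² sin²θ)].
With r = 0.1097 m, L = 0.4636 m, θ = 102.8°: √(L² − r² sin²θ) = 0.45109 m.
v = −0.1097·21.39·0.97515·[1 + 0.1097·-0.22155/0.45109] = -2.1649 m/s.
|v| = 2.1649 m/s.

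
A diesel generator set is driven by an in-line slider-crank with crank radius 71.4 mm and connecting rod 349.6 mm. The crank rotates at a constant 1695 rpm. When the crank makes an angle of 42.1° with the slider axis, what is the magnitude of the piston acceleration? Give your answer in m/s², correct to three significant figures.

1720

ω = 2π·1695/60 = 177.5 rad/s
x(θ) = r cosθ + √(L² − r² sin²θ); with ω constant, a = ω²·d²x/dθ².
d²x/dθ² = −r cosθ − r²(cos2θ)/√u − r⁴ sin²2θ/(4u^{3/2}),  u = L² − r² sin²θ = 0.119929 m².
Substituting r = 0.0714 m, L = 0.3496 m, θ = 42.1°: d²x/dθ² = -0.05462 m.
a = ω²·d²x/dθ² = (177.5)²·(-0.05462) = -1720.9 m/s²;  |a| = 1720.9 m/s².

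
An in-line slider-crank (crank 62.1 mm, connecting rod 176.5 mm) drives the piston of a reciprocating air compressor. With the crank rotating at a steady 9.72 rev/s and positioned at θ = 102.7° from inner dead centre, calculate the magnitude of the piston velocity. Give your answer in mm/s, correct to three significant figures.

ω = 2π·9.72 = 61.07 rad/s
For an in-line slider-crank, x = r cosθ + √(L² − r² sin²θ), so v = −rω sinθ·[1 + r cosθ/√(L² − r² sin²θ)].
With r = 0.0621 m, L = 0.1765 m, θ = 102.7°: √(L² − r² sin²θ) = 0.16578 m.
v = −0.0621·61.07·0.97553·[1 + 0.0621·-0.21985/0.16578] = -3.3951 m/s.
|v| = 3.3951 m/s = 3395.1 mm/s.

3400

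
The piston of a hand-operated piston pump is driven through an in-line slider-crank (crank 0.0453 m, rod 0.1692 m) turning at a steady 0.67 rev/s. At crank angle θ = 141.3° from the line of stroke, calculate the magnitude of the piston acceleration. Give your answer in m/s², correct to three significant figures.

0.575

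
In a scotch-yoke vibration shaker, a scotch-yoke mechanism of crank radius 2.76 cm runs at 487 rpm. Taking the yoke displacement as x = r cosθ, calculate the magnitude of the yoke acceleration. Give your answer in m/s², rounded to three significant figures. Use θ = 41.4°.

53.8

ω = 51 rad/s (from 487 rpm).
x = r cosθ ⇒ ẍ = −rω² cosθ (ω constant).
|a| = rω²|cosθ| = 0.0276·(51)²·|cos 41.4°| = 53.846 m/s².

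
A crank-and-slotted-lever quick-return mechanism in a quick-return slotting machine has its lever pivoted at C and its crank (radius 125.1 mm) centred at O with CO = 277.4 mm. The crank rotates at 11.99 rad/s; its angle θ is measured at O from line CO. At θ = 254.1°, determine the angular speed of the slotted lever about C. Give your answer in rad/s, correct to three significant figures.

1.00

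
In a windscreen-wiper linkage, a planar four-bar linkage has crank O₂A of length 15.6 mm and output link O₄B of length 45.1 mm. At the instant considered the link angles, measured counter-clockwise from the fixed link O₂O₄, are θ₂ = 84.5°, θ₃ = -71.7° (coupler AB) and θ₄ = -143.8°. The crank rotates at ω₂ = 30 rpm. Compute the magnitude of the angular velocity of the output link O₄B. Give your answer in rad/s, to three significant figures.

0.461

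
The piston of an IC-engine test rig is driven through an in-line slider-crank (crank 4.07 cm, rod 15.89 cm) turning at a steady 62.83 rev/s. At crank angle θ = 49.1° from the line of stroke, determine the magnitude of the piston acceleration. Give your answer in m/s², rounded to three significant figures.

ω = 2π·62.8 = 394.8 rad/s
x(θ) = r cosθ + √(L² − r² sin²θ); with ω constant, a = ω²·d²x/dθ².
d²x/dθ² = −r cosθ − r²(cos2θ)/√u − r⁴ sin²2θ/(4u^{3/2}),  u = L² − r² sin²θ = 0.0243028 m².
Substituting r = 0.0407 m, L = 0.1589 m, θ = 49.1°: d²x/dθ² = -0.02531 m.
a = ω²·d²x/dθ² = (394.8)²·(-0.02531) = -3944.4 m/s²;  |a| = 3944.4 m/s².

3940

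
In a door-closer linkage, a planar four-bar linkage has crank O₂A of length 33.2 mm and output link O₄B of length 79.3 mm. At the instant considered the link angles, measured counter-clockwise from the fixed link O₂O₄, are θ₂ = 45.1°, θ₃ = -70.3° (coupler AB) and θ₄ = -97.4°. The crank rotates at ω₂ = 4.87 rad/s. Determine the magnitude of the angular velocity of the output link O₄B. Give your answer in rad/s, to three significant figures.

ω₂ = 4.87 rad/s
Differentiating the loop-closure r₂e^{iθ₂}+r₃e^{iθ₃}=r₁+r₄e^{iθ₄} gives r₂ω₂e^{iθ₂}+r₃ω₃e^{iθ₃}=r₄ω₄e^{iθ₄}.
Eliminating the other unknown: ω₄ = r₂ω₂ sin(θ₂−θ₃) / [r₄ sin(θ₄−θ₃)].
Numerator sine = +0.90334; denominator sine = -0.45554.
Result = 0.0332·4.87·(+0.90334) / (0.0793·(-0.45554)) = -4.0431 rad/s; magnitude 4.0431 rad/s.

4.04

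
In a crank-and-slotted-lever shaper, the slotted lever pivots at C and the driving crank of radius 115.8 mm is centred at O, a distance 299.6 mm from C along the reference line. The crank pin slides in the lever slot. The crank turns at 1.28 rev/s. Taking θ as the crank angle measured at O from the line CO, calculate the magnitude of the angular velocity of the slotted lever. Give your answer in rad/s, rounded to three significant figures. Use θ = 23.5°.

ω = 8.042 rad/s (from 1.28 rev/s).
Crank pin A relative to C: A = (d + r cosθ, r sinθ); lever angle φ = atan2(r sinθ, d + r cosθ).
Differentiating tanφ: φ̇ = rω(d cosθ + r)/(d² + r² + 2dr cosθ).
d² + r² + 2dr cosθ = |CA|² = 0.166802 m²;  d cosθ + r = +0.39055 m.
|ω_lever| = |0.1158·8.042·+0.39055| / 0.166802 = 2.1806 rad/s.

2.18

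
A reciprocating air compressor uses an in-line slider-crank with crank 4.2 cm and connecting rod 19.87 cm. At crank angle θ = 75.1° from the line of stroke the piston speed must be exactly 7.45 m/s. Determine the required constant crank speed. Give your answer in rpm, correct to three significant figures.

1660

For an in-line slider-crank, |v_piston| = rω|sinθ|·[1 + r cosθ/√(L² − r² sin²θ)].
With r = 0.042 m, L = 0.1987 m, θ = 75.1°: the bracketed kinematic factor |dx/dθ| = 0.042841 m.
ω = v/|dx/dθ| = 7.45/0.042841 = 173.9 rad/s.
N = 60ω/(2π) = 1660.6 rpm.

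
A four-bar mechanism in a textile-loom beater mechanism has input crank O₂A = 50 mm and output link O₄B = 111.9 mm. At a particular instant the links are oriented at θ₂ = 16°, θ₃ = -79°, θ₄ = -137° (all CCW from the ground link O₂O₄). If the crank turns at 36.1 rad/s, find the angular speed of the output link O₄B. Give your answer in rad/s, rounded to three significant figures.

ω₂ = 36.1 rad/s
Differentiating the loop-closure r₂e^{iθ₂}+r₃e^{iθ₃}=r₁+r₄e^{iθ₄} gives r₂ω₂e^{iθ₂}+r₃ω₃e^{iθ₃}=r₄ω₄e^{iθ₄}.
Eliminating the other unknown: ω₄ = r₂ω₂ sin(θ₂−θ₃) / [r₄ sin(θ₄−θ₃)].
Numerator sine = +0.99619; denominator sine = -0.84805.
Result = 0.05·36.1·(+0.99619) / (0.1119·(-0.84805)) = -18.948 rad/s; magnitude 18.948 rad/s.

18.9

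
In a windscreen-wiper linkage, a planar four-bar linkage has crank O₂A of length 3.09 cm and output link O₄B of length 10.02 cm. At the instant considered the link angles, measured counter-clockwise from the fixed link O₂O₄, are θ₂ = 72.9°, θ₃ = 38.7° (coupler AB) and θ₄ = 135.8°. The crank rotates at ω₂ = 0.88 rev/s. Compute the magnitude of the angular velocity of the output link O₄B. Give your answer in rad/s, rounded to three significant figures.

0.966

ω₂ = 5.529 rad/s (from 0.88 rev/s).
Differentiating the loop-closure r₂e^{iθ₂}+r₃e^{iθ₃}=r₁+r₄e^{iθ₄} gives r₂ω₂e^{iθ₂}+r₃ω₃e^{iθ₃}=r₄ω₄e^{iθ₄}.
Eliminating the other unknown: ω₄ = r₂ω₂ sin(θ₂−θ₃) / [r₄ sin(θ₄−θ₃)].
Numerator sine = +0.56208; denominator sine = +0.99233.
Result = 0.0309·5.529·(+0.56208) / (0.1002·(+0.99233)) = +0.96582 rad/s; magnitude 0.96582 rad/s.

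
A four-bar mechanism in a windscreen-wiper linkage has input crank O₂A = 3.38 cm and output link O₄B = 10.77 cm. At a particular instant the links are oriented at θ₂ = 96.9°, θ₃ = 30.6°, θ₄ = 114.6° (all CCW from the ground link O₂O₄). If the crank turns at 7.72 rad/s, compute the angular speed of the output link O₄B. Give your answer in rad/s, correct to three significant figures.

ω₂ = 7.72 rad/s
Differentiating the loop-closure r₂e^{iθ₂}+r₃e^{iθ₃}=r₁+r₄e^{iθ₄} gives r₂ω₂e^{iθ₂}+r₃ω₃e^{iθ₃}=r₄ω₄e^{iθ₄}.
Eliminating the other unknown: ω₄ = r₂ω₂ sin(θ₂−θ₃) / [r₄ sin(θ₄−θ₃)].
Numerator sine = +0.91566; denominator sine = +0.99452.
Result = 0.0338·7.72·(+0.91566) / (0.1077·(+0.99452)) = +2.2307 rad/s; magnitude 2.2307 rad/s.

2.23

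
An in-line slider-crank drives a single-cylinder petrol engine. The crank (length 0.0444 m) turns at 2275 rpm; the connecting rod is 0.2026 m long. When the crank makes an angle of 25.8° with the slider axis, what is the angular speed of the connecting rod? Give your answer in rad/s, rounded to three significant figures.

47.2

ω = 238.2 rad/s (converted from 2275 rpm).
The rod makes angle φ with the slider axis where L sinφ = r sinθ; differentiating, L cosφ·φ̇ = r ω cosθ.
L cosφ = √(L² − r² sin²θ) = 0.20168 m.
|ω_rod| = r ω |cosθ| / √(L² − r² sin²θ) = 0.0444·238.2·0.90032/0.20168 = 47.221 rad/s.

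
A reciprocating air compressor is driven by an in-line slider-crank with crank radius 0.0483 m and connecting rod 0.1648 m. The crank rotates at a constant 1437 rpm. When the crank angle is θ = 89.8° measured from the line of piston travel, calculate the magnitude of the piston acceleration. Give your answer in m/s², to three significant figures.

331

ω = 2π·1437/60 = 150.5 rad/s
x(θ) = r cosθ + √(L² − r² sin²θ); with ω constant, a = ω²·d²x/dθ².
d²x/dθ² = −r cosθ − r²(cos2θ)/√u − r⁴ sin²2θ/(4u^{3/2}),  u = L² − r² sin²θ = 0.0248262 m².
Substituting r = 0.0483 m, L = 0.1648 m, θ = 89.8°: d²x/dθ² = +0.014637 m.
a = ω²·d²x/dθ² = (150.5)²·(+0.014637) = +331.46 m/s²;  |a| = 331.46 m/s².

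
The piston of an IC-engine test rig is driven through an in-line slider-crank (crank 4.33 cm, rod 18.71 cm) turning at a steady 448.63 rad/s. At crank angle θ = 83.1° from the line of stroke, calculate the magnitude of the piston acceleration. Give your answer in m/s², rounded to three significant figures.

964

ω = 448.6 rad/s
x(θ) = r cosθ + √(L² − r² sin²θ); with ω constant, a = ω²·d²x/dθ².
d²x/dθ² = −r cosθ − r²(cos2θ)/√u − r⁴ sin²2θ/(4u^{3/2}),  u = L² − r² sin²θ = 0.0331586 m².
Substituting r = 0.0433 m, L = 0.1871 m, θ = 83.1°: d²x/dθ² = +0.0047888 m.
a = ω²·d²x/dθ² = (448.6)²·(+0.0047888) = +963.84 m/s²;  |a| = 963.84 m/s².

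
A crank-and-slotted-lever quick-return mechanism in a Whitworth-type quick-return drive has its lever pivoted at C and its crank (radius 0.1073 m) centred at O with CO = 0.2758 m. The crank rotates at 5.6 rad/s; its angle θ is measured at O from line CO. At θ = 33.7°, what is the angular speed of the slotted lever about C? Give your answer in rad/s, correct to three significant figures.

1.48

ω = 5.6 rad/s
Crank pin A relative to C: A = (d + r cosθ, r sinθ); lever angle φ = atan2(r sinθ, d + r cosθ).
Differentiating tanφ: φ̇ = rω(d cosθ + r)/(d² + r² + 2dr cosθ).
d² + r² + 2dr cosθ = |CA|² = 0.13682 m²;  d cosθ + r = +0.33675 m.
|ω_lever| = |0.1073·5.6·+0.33675| / 0.13682 = 1.4789 rad/s.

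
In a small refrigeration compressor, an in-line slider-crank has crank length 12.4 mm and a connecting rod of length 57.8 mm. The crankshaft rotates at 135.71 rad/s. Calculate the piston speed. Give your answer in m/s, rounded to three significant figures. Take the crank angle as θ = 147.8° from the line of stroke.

0.733

ω = 135.7 rad/s
For an in-line slider-crank, x = r cosθ + √(L² − r² sin²θ), so v = −rω sinθ·[1 + r cosθ/√(L² − r² sin²θ)].
With r = 0.0124 m, L = 0.0578 m, θ = 147.8°: √(L² − r² sin²θ) = 0.057421 m.
v = −0.0124·135.7·0.53288·[1 + 0.0124·-0.84619/0.057421] = -0.73286 m/s.
|v| = 0.73286 m/s.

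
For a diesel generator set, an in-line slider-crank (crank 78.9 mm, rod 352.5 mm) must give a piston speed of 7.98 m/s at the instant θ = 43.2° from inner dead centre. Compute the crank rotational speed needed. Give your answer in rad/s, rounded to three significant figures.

127

For an in-line slider-crank, |v_piston| = rω|sinθ|·[1 + r cosθ/√(L² − r² sin²θ)].
With r = 0.0789 m, L = 0.3525 m, θ = 43.2°: the bracketed kinematic factor |dx/dθ| = 0.062929 m.
ω = v/|dx/dθ| = 7.98/0.062929 = 126.81 rad/s.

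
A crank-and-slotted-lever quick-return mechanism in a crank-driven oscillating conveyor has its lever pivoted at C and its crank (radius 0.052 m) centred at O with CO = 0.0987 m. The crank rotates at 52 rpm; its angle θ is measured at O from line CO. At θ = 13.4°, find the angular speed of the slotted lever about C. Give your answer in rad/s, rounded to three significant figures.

1.87

ω = 5.445 rad/s (from 52 rpm).
Crank pin A relative to C: A = (d + r cosθ, r sinθ); lever angle φ = atan2(r sinθ, d + r cosθ).
Differentiating tanφ: φ̇ = rω(d cosθ + r)/(d² + r² + 2dr cosθ).
d² + r² + 2dr cosθ = |CA|² = 0.022431 m²;  d cosθ + r = +0.14801 m.
|ω_lever| = |0.052·5.445·+0.14801| / 0.022431 = 1.8685 rad/s.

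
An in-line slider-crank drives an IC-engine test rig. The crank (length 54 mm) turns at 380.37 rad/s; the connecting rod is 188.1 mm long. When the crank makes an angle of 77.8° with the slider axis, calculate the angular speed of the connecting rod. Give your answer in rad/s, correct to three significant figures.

24.0

ω = 380.4 rad/s
The rod makes angle φ with the slider axis where L sinφ = r sinθ; differentiating, L cosφ·φ̇ = r ω cosθ.
L cosφ = √(L² − r² sin²θ) = 0.18054 m.
|ω_rod| = r ω |cosθ| / √(L² − r² sin²θ) = 0.054·380.4·0.21132/0.18054 = 24.042 rad/s.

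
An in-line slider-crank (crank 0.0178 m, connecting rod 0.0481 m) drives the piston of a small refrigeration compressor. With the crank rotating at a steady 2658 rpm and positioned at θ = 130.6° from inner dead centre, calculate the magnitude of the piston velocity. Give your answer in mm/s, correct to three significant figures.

ω = 2π·2658/60 = 278.3 rad/s
For an in-line slider-crank, x = r cosθ + √(L² − r² sin²θ), so v = −rω sinθ·[1 + r cosθ/√(L² − r² sin²θ)].
With r = 0.0178 m, L = 0.0481 m, θ = 130.6°: √(L² − r² sin²θ) = 0.046162 m.
v = −0.0178·278.3·0.75927·[1 + 0.0178·-0.65077/0.046162] = -2.8179 m/s.
|v| = 2.8179 m/s = 2817.9 mm/s.

2820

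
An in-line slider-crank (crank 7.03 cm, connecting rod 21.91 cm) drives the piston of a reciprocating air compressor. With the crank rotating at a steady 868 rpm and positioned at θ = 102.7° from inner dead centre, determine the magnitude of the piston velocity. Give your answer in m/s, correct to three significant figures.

ω = 2π·868/60 = 90.9 rad/s
For an in-line slider-crank, x = r cosθ + √(L² − r² sin²θ), so v = −rω sinθ·[1 + r cosθ/√(L² − r² sin²θ)].
With r = 0.0703 m, L = 0.2191 m, θ = 102.7°: √(L² − r² sin²θ) = 0.20809 m.
v = −0.0703·90.9·0.97553·[1 + 0.0703·-0.21985/0.20809] = -5.7707 m/s.
|v| = 5.7707 m/s.

5.77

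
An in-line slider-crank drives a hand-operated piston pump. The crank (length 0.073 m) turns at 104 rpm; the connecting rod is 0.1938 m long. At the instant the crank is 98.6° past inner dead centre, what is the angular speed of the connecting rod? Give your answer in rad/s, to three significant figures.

0.661

ω = 10.89 rad/s (converted from 104 rpm).
The rod makes angle φ with the slider axis where L sinφ = r sinθ; differentiating, L cosφ·φ̇ = r ω cosθ.
L cosφ = √(L² − r² sin²θ) = 0.17986 m.
|ω_rod| = r ω |cosθ| / √(L² − r² sin²θ) = 0.073·10.89·0.14954/0.17986 = 0.661 rad/s.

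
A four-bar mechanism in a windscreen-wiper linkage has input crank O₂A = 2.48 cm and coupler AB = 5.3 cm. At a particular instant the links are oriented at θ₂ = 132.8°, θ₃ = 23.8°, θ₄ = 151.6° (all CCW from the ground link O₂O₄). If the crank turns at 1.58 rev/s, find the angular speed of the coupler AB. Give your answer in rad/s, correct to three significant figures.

ω₂ = 9.927 rad/s (from 1.58 rev/s).
Differentiating the loop-closure r₂e^{iθ₂}+r₃e^{iθ₃}=r₁+r₄e^{iθ₄} gives r₂ω₂e^{iθ₂}+r₃ω₃e^{iθ₃}=r₄ω₄e^{iθ₄}.
Eliminating the other unknown: ω₃ = r₂ω₂ sin(θ₄−θ₂) / [r₃ sin(θ₃−θ₄)].
Numerator sine = +0.32227; denominator sine = -0.79016.
Result = 0.0248·9.927·(+0.32227) / (0.053·(-0.79016)) = -1.8946 rad/s; magnitude 1.8946 rad/s.

1.89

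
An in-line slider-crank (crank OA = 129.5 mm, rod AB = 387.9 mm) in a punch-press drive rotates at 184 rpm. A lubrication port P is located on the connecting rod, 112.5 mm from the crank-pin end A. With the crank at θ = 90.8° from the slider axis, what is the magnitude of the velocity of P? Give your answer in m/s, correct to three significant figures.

ω = 19.27 rad/s.  Crank-pin speed |V_A| = rω = 2.4953 m/s, perpendicular to OA.
Rod angle: sinφ = −(r/L) sinθ ⇒ φ = -19.501°; ω_rod = −rω cosθ/√(L²−r²sin²θ) = +0.095281 rad/s.
V_P = V_A + ω_rod × AP, with AP = 0.1125 m along the rod.
Components: V_Px = −rω sinθ − a·ω_rod·sinφ = -2.4914 m/s;  V_Py = rω cosθ + a·ω_rod·cosφ = -0.024735 m/s.
|V_P| = √(V_Px² + V_Py²) = 2.4916 m/s.

2.49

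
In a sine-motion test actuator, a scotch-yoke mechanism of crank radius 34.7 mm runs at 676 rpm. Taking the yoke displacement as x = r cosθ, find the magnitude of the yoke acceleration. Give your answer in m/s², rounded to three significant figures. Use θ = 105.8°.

47.3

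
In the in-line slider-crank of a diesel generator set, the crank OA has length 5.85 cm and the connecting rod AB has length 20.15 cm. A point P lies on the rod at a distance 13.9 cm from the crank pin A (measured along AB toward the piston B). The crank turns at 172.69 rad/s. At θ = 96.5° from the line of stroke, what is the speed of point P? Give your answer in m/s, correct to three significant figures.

ω = 172.7 rad/s.  Crank-pin speed |V_A| = rω = 10.102 m/s, perpendicular to OA.
Rod angle: sinφ = −(r/L) sinθ ⇒ φ = -16.766°; ω_rod = −rω cosθ/√(L²−r²sin²θ) = +5.9275 rad/s.
V_P = V_A + ω_rod × AP, with AP = 0.139 m along the rod.
Components: V_Px = −rω sinθ − a·ω_rod·sinφ = -9.7998 m/s;  V_Py = rω cosθ + a·ω_rod·cosφ = -0.35472 m/s.
|V_P| = √(V_Px² + V_Py²) = 9.8062 m/s.

9.81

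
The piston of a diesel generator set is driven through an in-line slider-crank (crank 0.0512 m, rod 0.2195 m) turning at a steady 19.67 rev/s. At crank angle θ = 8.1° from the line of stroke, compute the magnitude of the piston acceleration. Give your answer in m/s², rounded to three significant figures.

950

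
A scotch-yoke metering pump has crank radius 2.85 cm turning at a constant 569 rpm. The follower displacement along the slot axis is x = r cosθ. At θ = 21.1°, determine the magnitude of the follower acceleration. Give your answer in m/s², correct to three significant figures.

ω = 59.59 rad/s (from 569 rpm).
x = r cosθ ⇒ ẍ = −rω² cosθ (ω constant).
|a| = rω²|cosθ| = 0.0285·(59.59)²·|cos 21.1°| = 94.403 m/s².

94.4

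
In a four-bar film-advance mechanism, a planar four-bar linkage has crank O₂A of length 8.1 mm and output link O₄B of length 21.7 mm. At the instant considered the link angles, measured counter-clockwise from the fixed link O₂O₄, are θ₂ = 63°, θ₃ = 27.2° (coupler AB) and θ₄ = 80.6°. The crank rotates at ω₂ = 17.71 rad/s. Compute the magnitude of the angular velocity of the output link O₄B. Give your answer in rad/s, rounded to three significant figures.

4.82

ω₂ = 17.71 rad/s
Differentiating the loop-closure r₂e^{iθ₂}+r₃e^{iθ₃}=r₁+r₄e^{iθ₄} gives r₂ω₂e^{iθ₂}+r₃ω₃e^{iθ₃}=r₄ω₄e^{iθ₄}.
Eliminating the other unknown: ω₄ = r₂ω₂ sin(θ₂−θ₃) / [r₄ sin(θ₄−θ₃)].
Numerator sine = +0.58496; denominator sine = +0.80282.
Result = 0.0081·17.71·(+0.58496) / (0.0217·(+0.80282)) = +4.8167 rad/s; magnitude 4.8167 rad/s.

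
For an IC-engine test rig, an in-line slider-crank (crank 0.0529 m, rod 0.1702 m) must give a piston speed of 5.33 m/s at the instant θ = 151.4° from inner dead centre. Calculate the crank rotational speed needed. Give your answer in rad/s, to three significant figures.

291

For an in-line slider-crank, |v_piston| = rω|sinθ|·[1 + r cosθ/√(L² − r² sin²θ)].
With r = 0.0529 m, L = 0.1702 m, θ = 151.4°: the bracketed kinematic factor |dx/dθ| = 0.018335 m.
ω = v/|dx/dθ| = 5.33/0.018335 = 290.7 rad/s.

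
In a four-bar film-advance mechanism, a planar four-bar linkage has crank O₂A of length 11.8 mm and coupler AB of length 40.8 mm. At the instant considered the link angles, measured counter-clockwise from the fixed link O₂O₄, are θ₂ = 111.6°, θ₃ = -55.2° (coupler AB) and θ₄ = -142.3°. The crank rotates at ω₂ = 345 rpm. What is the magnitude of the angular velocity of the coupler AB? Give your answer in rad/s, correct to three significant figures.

ω₂ = 36.13 rad/s (from 345 rpm).
Differentiating the loop-closure r₂e^{iθ₂}+r₃e^{iθ₃}=r₁+r₄e^{iθ₄} gives r₂ω₂e^{iθ₂}+r₃ω₃e^{iθ₃}=r₄ω₄e^{iθ₄}.
Eliminating the other unknown: ω₃ = r₂ω₂ sin(θ₄−θ₂) / [r₃ sin(θ₃−θ₄)].
Numerator sine = +0.96078; denominator sine = +0.99872.
Result = 0.0118·36.13·(+0.96078) / (0.0408·(+0.99872)) = +10.052 rad/s; magnitude 10.052 rad/s.

10.1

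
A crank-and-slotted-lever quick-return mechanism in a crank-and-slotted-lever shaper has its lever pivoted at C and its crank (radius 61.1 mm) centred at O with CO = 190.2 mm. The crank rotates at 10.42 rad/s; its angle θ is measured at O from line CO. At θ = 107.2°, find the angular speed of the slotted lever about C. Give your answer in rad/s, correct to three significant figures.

ω = 10.42 rad/s
Crank pin A relative to C: A = (d + r cosθ, r sinθ); lever angle φ = atan2(r sinθ, d + r cosθ).
Differentiating tanφ: φ̇ = rω(d cosθ + r)/(d² + r² + 2dr cosθ).
d² + r² + 2dr cosθ = |CA|² = 0.0330363 m²;  d cosθ + r = +0.0048563 m.
|ω_lever| = |0.0611·10.42·+0.0048563| / 0.0330363 = 0.093589 rad/s.

0.0936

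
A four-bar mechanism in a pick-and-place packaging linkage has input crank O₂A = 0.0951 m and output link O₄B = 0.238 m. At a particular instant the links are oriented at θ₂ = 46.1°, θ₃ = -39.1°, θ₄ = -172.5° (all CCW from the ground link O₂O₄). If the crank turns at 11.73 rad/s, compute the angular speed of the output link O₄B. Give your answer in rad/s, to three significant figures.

6.43

ω₂ = 11.73 rad/s
Differentiating the loop-closure r₂e^{iθ₂}+r₃e^{iθ₃}=r₁+r₄e^{iθ₄} gives r₂ω₂e^{iθ₂}+r₃ω₃e^{iθ₃}=r₄ω₄e^{iθ₄}.
Eliminating the other unknown: ω₄ = r₂ω₂ sin(θ₂−θ₃) / [r₄ sin(θ₄−θ₃)].
Numerator sine = +0.99649; denominator sine = -0.72657.
Result = 0.0951·11.73·(+0.99649) / (0.238·(-0.72657)) = -6.4283 rad/s; magnitude 6.4283 rad/s.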